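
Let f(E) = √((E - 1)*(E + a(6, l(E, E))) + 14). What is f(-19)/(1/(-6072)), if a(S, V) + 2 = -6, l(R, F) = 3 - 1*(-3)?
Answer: -6072*√554 ≈ -1.4292e+5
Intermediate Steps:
l(R, F) = 6 (l(R, F) = 3 + 3 = 6)
a(S, V) = -8 (a(S, V) = -2 - 6 = -8)
f(E) = √(14 + (-1 + E)*(-8 + E)) (f(E) = √((E - 1)*(E - 8) + 14) = √((-1 + E)*(-8 + E) + 14) = √(14 + (-1 + E)*(-8 + E)))
f(-19)/(1/(-6072)) = √(22 + (-19)² - 9*(-19))/(1/(-6072)) = √(22 + 361 + 171)/(-1/6072) = √554*(-6072) = -6072*√554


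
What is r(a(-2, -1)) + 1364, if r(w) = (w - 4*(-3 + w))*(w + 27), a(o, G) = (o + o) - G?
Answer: 1868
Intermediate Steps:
a(o, G) = -G + 2*o (a(o, G) = 2*o - G = -G + 2*o)
r(w) = (12 - 3*w)*(27 + w) (r(w) = (w + (12 - 4*w))*(27 + w) = (12 - 3*w)*(27 + w))
r(a(-2, -1)) + 1364 = (324 - 69*(-1*(-1) + 2*(-2)) - 3*(-1*(-1) + 2*(-2))**2) + 1364 = (324 - 69*(1 - 4) - 3*(1 - 4)**2) + 1364 = (324 - 69*(-3) - 3*(-3)**2) + 1364 = (324 + 207 - 3*9) + 1364 = (324 + 207 - 27) + 1364 = 504 + 1364 = 1868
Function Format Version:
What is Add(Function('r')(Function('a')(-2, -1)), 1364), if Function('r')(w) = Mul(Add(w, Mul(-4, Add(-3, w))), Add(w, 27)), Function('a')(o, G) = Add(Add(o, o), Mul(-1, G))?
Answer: 1868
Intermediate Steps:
Function('a')(o, G) = Add(Mul(-1, G), Mul(2, o)) (Function('a')(o, G) = Add(Mul(2, o), Mul(-1, G)) = Add(Mul(-1, G), Mul(2, o)))
Function('r')(w) = Mul(Add(12, Mul(-3, w)), Add(27, w)) (Function('r')(w) = Mul(Add(w, Add(12, Mul(-4, w))), Add(27, w)) = Mul(Add(12, Mul(-3, w)), Add(27, w)))
Add(Function('r')(Function('a')(-2, -1)), 1364) = Add(Add(324, Mul(-69, Add(Mul(-1, -1), Mul(2, -2))), Mul(-3, Pow(Add(Mul(-1, -1), Mul(2, -2)), 2))), 1364) = Add(Add(324, Mul(-69, Add(1, -4)), Mul(-3, Pow(Add(1, -4), 2))), 1364) = Add(Add(324, Mul(-69, -3), Mul(-3, Pow(-3, 2))), 1364) = Add(Add(324, 207, Mul(-3, 9)), 1364) = Add(Add(324, 207, -27), 1364) = Add(504, 1364) = 1868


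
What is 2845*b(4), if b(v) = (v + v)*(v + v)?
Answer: 182080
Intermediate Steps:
b(v) = 4*v**2 (b(v) = (2*v)*(2*v) = 4*v**2)
2845*b(4) = 2845*(4*4**2) = 2845*(4*16) = 2845*64 = 182080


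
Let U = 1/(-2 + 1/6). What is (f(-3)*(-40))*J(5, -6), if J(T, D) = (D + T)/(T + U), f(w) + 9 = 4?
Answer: -2200/49 ≈ -44.898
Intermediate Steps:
f(w) = -5 (f(w) = -9 + 4 = -5)
U = -6/11 (U = 1/(-2 + 1/6) = 1/(-11/6) = -6/11 ≈ -0.54545)
J(T, D) = (D + T)/(-6/11 + T) (J(T, D) = (D + T)/(T - 6/11) = (D + T)/(-6/11 + T))
(f(-3)*(-40))*J(5, -6) = (-5*(-40))*(11*(-6 + 5)/(-6 + 11*5)) = 200*(11*(-1)/(-6 + 55)) = 200*(11*(-1)/49) = 200*(11*(1/49)*(-1)) = 200*(-11/49) = -2200/49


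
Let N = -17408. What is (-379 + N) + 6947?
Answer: -10840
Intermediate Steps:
(-379 + N) + 6947 = (-379 - 17408) + 6947 = -17787 + 6947 = -10840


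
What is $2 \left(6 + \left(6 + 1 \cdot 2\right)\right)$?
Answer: $28$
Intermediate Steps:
$2 \left(6 + \left(6 + 1 \cdot 2\right)\right) = 2 \left(6 + \left(6 + 2\right)\right) = 2 \left(6 + 8\right) = 2 \cdot 14 = 28$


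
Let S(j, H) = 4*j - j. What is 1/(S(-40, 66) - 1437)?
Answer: -1/1557 ≈ -0.00064226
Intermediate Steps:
S(j, H) = 3*j
1/(S(-40, 66) - 1437) = 1/(3*(-40) - 1437) = 1/(-120 - 1437) = 1/(-1557) = -1/1557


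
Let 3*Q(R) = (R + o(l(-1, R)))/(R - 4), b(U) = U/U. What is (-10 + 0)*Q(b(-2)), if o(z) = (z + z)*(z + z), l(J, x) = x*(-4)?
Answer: 650/9 ≈ 72.222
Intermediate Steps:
b(U) = 1
l(J, x) = -4*x
o(z) = 4*z**2 (o(z) = (2*z)*(2*z) = 4*z**2)
Q(R) = (R + 64*R**2)/(3*(-4 + R)) (Q(R) = ((R + 4*(-4*R)**2)/(R - 4))/3 = ((R + 4*(16*R**2))/(-4 + R))/3 = ((R + 64*R**2)/(-4 + R))/3 = (R + 64*R**2)/(3*(-4 + R)))
(-10 + 0)*Q(b(-2)) = (-10 + 0)*((1/3)*1*(1 + 64*1)/(-4 + 1)) = -10*(1 + 64)/(3*(-3)) = -10*(-1)*65/(3*3) = -10*(-65/9) = 650/9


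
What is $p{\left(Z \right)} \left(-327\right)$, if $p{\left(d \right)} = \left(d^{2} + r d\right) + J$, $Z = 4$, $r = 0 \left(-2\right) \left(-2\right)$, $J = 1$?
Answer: $-5559$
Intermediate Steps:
$r = 0$ ($r = 0 \left(-2\right) = 0$)
$p{\left(d \right)} = 1 + d^{2}$ ($p{\left(d \right)} = \left(d^{2} + 0 d\right) + 1 = \left(d^{2} + 0\right) + 1 = d^{2} + 1 = 1 + d^{2}$)
$p{\left(Z \right)} \left(-327\right) = \left(1 + 4^{2}\right) \left(-327\right) = \left(1 + 16\right) \left(-327\right) = 17 \left(-327\right) = -5559$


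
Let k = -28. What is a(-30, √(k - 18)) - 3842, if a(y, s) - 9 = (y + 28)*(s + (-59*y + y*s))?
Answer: -7373 + 58*I*√46 ≈ -7373.0 + 393.38*I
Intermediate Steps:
a(y, s) = 9 + (28 + y)*(s - 59*y + s*y) (a(y, s) = 9 + (y + 28)*(s + (-59*y + y*s)) = 9 + (28 + y)*(s + (-59*y + s*y)) = 9 + (28 + y)*(s - 59*y + s*y))
a(-30, √(k - 18)) - 3842 = (9 - 1652*(-30) - 59*(-30)² + 28*√(-28 - 18) + √(-28 - 18)*(-30)² + 29*√(-28 - 18)*(-30)) - 3842 = (9 + 49560 - 59*900 + 28*√(-46) + √(-46)*900 + 29*√(-46)*(-30)) - 3842 = (9 + 49560 - 53100 + 28*(I*√46) + (I*√46)*900 + 29*(I*√46)*(-30)) - 3842 = (9 + 49560 - 53100 + 28*I*√46 + 900*I*√46 - 870*I*√46) - 3842 = (-3531 + 58*I*√46) - 3842 = -7373 + 58*I*√46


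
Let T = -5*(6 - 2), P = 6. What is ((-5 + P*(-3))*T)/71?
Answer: 460/71 ≈ 6.4789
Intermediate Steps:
T = -20 (T = -5*4 = -20)
((-5 + P*(-3))*T)/71 = ((-5 + 6*(-3))*(-20))/71 = ((-5 - 18)*(-20))*(1/71) = -23*(-20)*(1/71) = 460*(1/71) = 460/71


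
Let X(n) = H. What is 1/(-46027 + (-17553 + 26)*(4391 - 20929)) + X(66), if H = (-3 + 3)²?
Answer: 1/289815499 ≈ 3.4505e-9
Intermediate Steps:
H = 0 (H = 0² = 0)
X(n) = 0
1/(-46027 + (-17553 + 26)*(4391 - 20929)) + X(66) = 1/(-46027 + (-17553 + 26)*(4391 - 20929)) + 0 = 1/(-46027 - 17527*(-16538)) + 0 = 1/(-46027 + 289861526) + 0 = 1/289815499 + 0 = 1/289815499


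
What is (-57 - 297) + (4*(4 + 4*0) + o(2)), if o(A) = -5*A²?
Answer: -358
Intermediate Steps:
(-57 - 297) + (4*(4 + 4*0) + o(2)) = (-57 - 297) + (4*(4 + 4*0) - 5*2²) = -354 + (4*(4 + 0) - 5*4) = -354 + (4*4 - 20) = -354 + (16 - 20) = -354 - 4 = -358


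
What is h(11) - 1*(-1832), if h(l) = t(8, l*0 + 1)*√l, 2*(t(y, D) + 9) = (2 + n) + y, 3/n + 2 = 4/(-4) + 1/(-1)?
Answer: 1832 - 35*√11/8 ≈ 1817.5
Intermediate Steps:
n = -¾ (n = 3/(-2 + (4/(-4) + 1/(-1))) = 3/(-2 + (4*(-¼) + 1*(-1))) = 3/(-2 + (-1 - 1)) = 3/(-2 - 2) = 3/(-4) = 3*(-¼) = -¾ ≈ -0.75000)
t(y, D) = -67/8 + y/2 (t(y, D) = -9 + ((2 - ¾) + y)/2 = -9 + (5/4 + y)/2 = -9 + (5/8 + y/2) = -67/8 + y/2)
h(l) = -35*√l/8 (h(l) = (-67/8 + (½)*8)*√l = (-67/8 + 4)*√l = -35*√l/8)
h(11) - 1*(-1832) = -35*√11/8 - 1*(-1832) = -35*√11/8 + 1832 = 1832 - 35*√11/8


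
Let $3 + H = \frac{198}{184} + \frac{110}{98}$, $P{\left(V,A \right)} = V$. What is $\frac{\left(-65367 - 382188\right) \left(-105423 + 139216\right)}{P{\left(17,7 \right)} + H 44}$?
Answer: $\frac{17045002831605}{20584} \approx 8.2807 \cdot 10^{8}$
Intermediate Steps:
$H = - \frac{3613}{4508}$ ($H = -3 + \left(\frac{198}{184} + \frac{110}{98}\right) = -3 + \left(198 \cdot \frac{1}{184} + 110 \cdot \frac{1}{98}\right) = -3 + \left(\frac{99}{92} + \frac{55}{49}\right) = -3 + \frac{9911}{4508} = - \frac{3613}{4508} \approx -0.80146$)
$\frac{\left(-65367 - 382188\right) \left(-105423 + 139216\right)}{P{\left(17,7 \right)} + H 44} = \frac{\left(-65367 - 382188\right) \left(-105423 + 139216\right)}{17 - \frac{39743}{1127}} = \frac{\left(-447555\right) 33793}{17 - \frac{39743}{1127}} = - \frac{15124226115}{- \frac{20584}{1127}} = \left(-15124226115\right) \left(- \frac{1127}{20584}\right) = \frac{17045002831605}{20584}$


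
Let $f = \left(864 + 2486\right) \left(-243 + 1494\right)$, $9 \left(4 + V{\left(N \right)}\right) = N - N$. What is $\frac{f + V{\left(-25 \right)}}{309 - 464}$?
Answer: $- \frac{4190846}{155} \approx -27038.0$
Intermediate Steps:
$V{\left(N \right)} = -4$ ($V{\left(N \right)} = -4 + \frac{N - N}{9} = -4 + \frac{1}{9} \cdot 0 = -4 + 0 = -4$)
$f = 4190850$ ($f = 3350 \cdot 1251 = 4190850$)
$\frac{f + V{\left(-25 \right)}}{309 - 464} = \frac{4190850 - 4}{309 - 464} = \frac{4190846}{-155} = 4190846 \left(- \frac{1}{155}\right) = - \frac{4190846}{155}$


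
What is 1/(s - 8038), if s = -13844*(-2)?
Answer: 1/19650 ≈ 5.0891e-5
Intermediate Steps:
s = 27688
1/(s - 8038) = 1/(27688 - 8038) = 1/19650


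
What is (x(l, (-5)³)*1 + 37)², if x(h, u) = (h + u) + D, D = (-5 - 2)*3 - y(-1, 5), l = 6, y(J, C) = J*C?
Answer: 9604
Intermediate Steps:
y(J, C) = C*J
D = -16 (D = (-5 - 2)*3 - 5*(-1) = -7*3 - 1*(-5) = -21 + 5 = -16)
x(h, u) = -16 + h + u (x(h, u) = (h + u) - 16 = -16 + h + u)
(x(l, (-5)³)*1 + 37)² = ((-16 + 6 + (-5)³)*1 + 37)² = ((-16 + 6 - 125)*1 + 37)² = (-135*1 + 37)² = (-135 + 37)² = (-98)² = 9604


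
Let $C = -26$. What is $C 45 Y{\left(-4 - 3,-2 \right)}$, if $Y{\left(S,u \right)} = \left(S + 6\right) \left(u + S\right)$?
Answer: $-10530$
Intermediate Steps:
$Y{\left(S,u \right)} = \left(6 + S\right) \left(S + u\right)$
$C 45 Y{\left(-4 - 3,-2 \right)} = \left(-26\right) 45 \left(\left(-4 - 3\right)^{2} + 6 \left(-4 - 3\right) + 6 \left(-2\right) + \left(-4 - 3\right) \left(-2\right)\right) = - 1170 \left(\left(-7\right)^{2} + 6 \left(-7\right) - 12 - -14\right) = - 1170 \left(49 - 42 - 12 + 14\right) = \left(-1170\right) 9 = -10530$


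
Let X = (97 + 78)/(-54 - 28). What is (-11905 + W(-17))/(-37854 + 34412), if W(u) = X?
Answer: 976385/282244 ≈ 3.4594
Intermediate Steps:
X = -175/82 (X = 175/(-82) = 175*(-1/82) = -175/82 ≈ -2.1341)
W(u) = -175/82
(-11905 + W(-17))/(-37854 + 34412) = (-11905 - 175/82)/(-37854 + 34412) = -976385/82/(-3442) = -976385/82*(-1/3442) = 976385/282244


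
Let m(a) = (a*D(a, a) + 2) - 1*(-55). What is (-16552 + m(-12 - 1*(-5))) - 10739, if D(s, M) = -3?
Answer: -27213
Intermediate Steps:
m(a) = 57 - 3*a (m(a) = (a*(-3) + 2) - 1*(-55) = (-3*a + 2) + 55 = (2 - 3*a) + 55 = 57 - 3*a)
(-16552 + m(-12 - 1*(-5))) - 10739 = (-16552 + (57 - 3*(-12 - 1*(-5)))) - 10739 = (-16552 + (57 - 3*(-12 + 5))) - 10739 = (-16552 + (57 - 3*(-7))) - 10739 = (-16552 + (57 + 21)) - 10739 = (-16552 + 78) - 10739 = -16474 - 10739 = -27213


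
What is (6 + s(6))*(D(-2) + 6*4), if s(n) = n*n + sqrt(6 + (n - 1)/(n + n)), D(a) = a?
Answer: 924 + 11*sqrt(231)/3 ≈ 979.73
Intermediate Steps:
s(n) = n**2 + sqrt(6 + (-1 + n)/(2*n)) (s(n) = n**2 + sqrt(6 + (-1 + n)/((2*n))) = n**2 + sqrt(6 + (-1 + n)*(1/(2*n))) = n**2 + sqrt(6 + (-1 + n)/(2*n)))
(6 + s(6))*(D(-2) + 6*4) = (6 + (6**2 + sqrt(26 - 2/6)/2))*(-2 + 6*4) = (6 + (36 + sqrt(26 - 2*1/6)/2))*(-2 + 24) = (6 + (36 + sqrt(26 - 1/3)/2))*22 = (6 + (36 + sqrt(77/3)/2))*22 = (6 + (36 + (sqrt(231)/3)/2))*22 = (6 + (36 + sqrt(231)/6))*22 = (42 + sqrt(231)/6)*22 = 924 + 11*sqrt(231)/3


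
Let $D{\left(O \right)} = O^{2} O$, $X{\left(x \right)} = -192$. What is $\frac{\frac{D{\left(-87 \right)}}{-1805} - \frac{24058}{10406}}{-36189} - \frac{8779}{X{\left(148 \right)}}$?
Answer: $\frac{994343076413059}{21751418715840} \approx 45.714$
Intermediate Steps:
$D{\left(O \right)} = O^{3}$
$\frac{\frac{D{\left(-87 \right)}}{-1805} - \frac{24058}{10406}}{-36189} - \frac{8779}{X{\left(148 \right)}} = \frac{\frac{\left(-87\right)^{3}}{-1805} - \frac{24058}{10406}}{-36189} - \frac{8779}{-192} = \left(\left(-658503\right) \left(- \frac{1}{1805}\right) - \frac{12029}{5203}\right) \left(- \frac{1}{36189}\right) - - \frac{8779}{192} = \left(\frac{658503}{1805} - \frac{12029}{5203}\right) \left(- \frac{1}{36189}\right) + \frac{8779}{192} = \frac{3404478764}{9391415} \left(- \frac{1}{36189}\right) + \frac{8779}{192} = - \frac{3404478764}{339865917435} + \frac{8779}{192} = \frac{994343076413059}{21751418715840}$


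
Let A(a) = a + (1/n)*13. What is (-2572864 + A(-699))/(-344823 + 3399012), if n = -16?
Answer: -41177021/48867024 ≈ -0.84263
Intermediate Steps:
A(a) = -13/16 + a (A(a) = a + (1/(-16))*13 = a + (1*(-1/16))*13 = a - 1/16*13 = a - 13/16 = -13/16 + a)
(-2572864 + A(-699))/(-344823 + 3399012) = (-2572864 + (-13/16 - 699))/(-344823 + 3399012) = (-2572864 - 11197/16)/3054189 = -41177021/16*1/3054189 = -41177021/48867024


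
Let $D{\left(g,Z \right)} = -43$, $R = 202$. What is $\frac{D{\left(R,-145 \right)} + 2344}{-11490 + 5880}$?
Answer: $- \frac{767}{1870} \approx -0.41016$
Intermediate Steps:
$\frac{D{\left(R,-145 \right)} + 2344}{-11490 + 5880} = \frac{-43 + 2344}{-11490 + 5880} = \frac{2301}{-5610} = 2301 \left(- \frac{1}{5610}\right) = - \frac{767}{1870}$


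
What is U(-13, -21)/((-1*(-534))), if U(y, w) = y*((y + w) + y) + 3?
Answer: 307/267 ≈ 1.1498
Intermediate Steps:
U(y, w) = 3 + y*(w + 2*y) (U(y, w) = y*((w + y) + y) + 3 = y*(w + 2*y) + 3 = 3 + y*(w + 2*y))
U(-13, -21)/((-1*(-534))) = (3 + 2*(-13)**2 - 21*(-13))/((-1*(-534))) = (3 + 2*169 + 273)/534 = (3 + 338 + 273)*(1/534) = 614*(1/534) = 307/267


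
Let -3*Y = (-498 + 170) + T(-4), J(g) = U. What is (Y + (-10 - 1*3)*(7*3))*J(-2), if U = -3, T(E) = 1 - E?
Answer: 496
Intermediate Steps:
J(g) = -3
Y = 323/3 (Y = -((-498 + 170) + (1 - 1*(-4)))/3 = -(-328 + (1 + 4))/3 = -(-328 + 5)/3 = -1/3*(-323) = 323/3 ≈ 107.67)
(Y + (-10 - 1*3)*(7*3))*J(-2) = (323/3 + (-10 - 1*3)*(7*3))*(-3) = (323/3 + (-10 - 3)*21)*(-3) = (323/3 - 13*21)*(-3) = (323/3 - 273)*(-3) = -496/3*(-3) = 496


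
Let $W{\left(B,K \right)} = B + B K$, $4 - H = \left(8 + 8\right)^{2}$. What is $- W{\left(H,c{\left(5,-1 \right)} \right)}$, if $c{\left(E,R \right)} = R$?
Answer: $0$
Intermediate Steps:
$H = -252$ ($H = 4 - \left(8 + 8\right)^{2} = 4 - 16^{2} = 4 - 256 = -252$)
$- W{\left(H,c{\left(5,-1 \right)} \right)} = - \left(-252\right) \left(1 - 1\right) = - \left(-252\right) 0 = \left(-1\right) 0 = 0$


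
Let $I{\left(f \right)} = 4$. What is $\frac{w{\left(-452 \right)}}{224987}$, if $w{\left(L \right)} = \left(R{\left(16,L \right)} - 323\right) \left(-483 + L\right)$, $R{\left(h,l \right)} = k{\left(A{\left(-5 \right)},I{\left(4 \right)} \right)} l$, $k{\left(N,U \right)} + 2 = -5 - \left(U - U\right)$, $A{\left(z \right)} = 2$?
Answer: $- \frac{2656335}{224987} \approx -11.807$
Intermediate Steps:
$k{\left(N,U \right)} = -7$ ($k{\left(N,U \right)} = -2 - 5 = -7$)
$R{\left(h,l \right)} = - 7 l$
$w{\left(L \right)} = \left(-483 + L\right) \left(-323 - 7 L\right)$ ($w{\left(L \right)} = \left(- 7 L - 323\right) \left(-483 + L\right) = \left(-323 - 7 L\right) \left(-483 + L\right) = \left(-483 + L\right) \left(-323 - 7 L\right)$)
$\frac{w{\left(-452 \right)}}{224987} = \frac{156009 - 7 \left(-452\right)^{2} + 3058 \left(-452\right)}{224987} = \left(156009 - 1430128 - 1382216\right) \frac{1}{224987} = \left(-2656335\right) \frac{1}{224987} = - \frac{2656335}{224987}$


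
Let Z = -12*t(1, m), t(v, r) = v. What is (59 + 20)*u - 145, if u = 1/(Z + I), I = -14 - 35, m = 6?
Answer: -8924/61 ≈ -146.30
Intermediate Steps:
I = -49
Z = -12 (Z = -12*1 = -12)
u = -1/61 (u = 1/(-12 - 49) = 1/(-61) = -1/61 ≈ -0.016393)
(59 + 20)*u - 145 = (59 + 20)*(-1/61) - 145 = 79*(-1/61) - 145 = -79/61 - 145 = -8924/61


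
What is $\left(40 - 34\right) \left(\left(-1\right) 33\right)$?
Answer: $-198$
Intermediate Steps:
$\left(40 - 34\right) \left(\left(-1\right) 33\right) = 6 \left(-33\right) = -198$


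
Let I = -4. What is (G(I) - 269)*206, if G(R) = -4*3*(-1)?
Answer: -52942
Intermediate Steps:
G(R) = 12 (G(R) = -12*(-1) = 12)
(G(I) - 269)*206 = (12 - 269)*206 = -257*206 = -52942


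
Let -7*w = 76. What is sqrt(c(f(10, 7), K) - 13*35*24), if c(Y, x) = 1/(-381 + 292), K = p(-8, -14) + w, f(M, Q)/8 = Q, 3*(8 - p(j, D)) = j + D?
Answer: I*sqrt(86497409)/89 ≈ 104.5*I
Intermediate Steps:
p(j, D) = 8 - D/3 - j/3 (p(j, D) = 8 - (j + D)/3 = 8 - (D + j)/3 = 8 + (-D/3 - j/3) = 8 - D/3 - j/3)
w = -76/7 (w = -1/7*76 = -76/7 ≈ -10.857)
f(M, Q) = 8*Q
K = 94/21 (K = (8 - 1/3*(-14) - 1/3*(-8)) - 76/7 = (8 + 14/3 + 8/3) - 76/7 = 46/3 - 76/7 = 94/21 ≈ 4.4762)
c(Y, x) = -1/89 (c(Y, x) = 1/(-89) = -1/89)
sqrt(c(f(10, 7), K) - 13*35*24) = sqrt(-1/89 - 13*35*24) = sqrt(-1/89 - 455*24) = sqrt(-1/89 - 10920) = sqrt(-971881/89) = I*sqrt(86497409)/89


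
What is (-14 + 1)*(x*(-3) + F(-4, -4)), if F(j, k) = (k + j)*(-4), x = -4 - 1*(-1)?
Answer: -533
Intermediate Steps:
x = -3 (x = -4 + 1 = -3)
F(j, k) = -4*j - 4*k (F(j, k) = (j + k)*(-4) = -4*j - 4*k)
(-14 + 1)*(x*(-3) + F(-4, -4)) = (-14 + 1)*(-3*(-3) + (-4*(-4) - 4*(-4))) = -13*(9 + (16 + 16)) = -13*(9 + 32) = -13*41 = -533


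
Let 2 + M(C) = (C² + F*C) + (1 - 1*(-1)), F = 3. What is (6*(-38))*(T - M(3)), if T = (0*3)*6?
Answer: 4104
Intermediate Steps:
M(C) = C² + 3*C (M(C) = -2 + ((C² + 3*C) + (1 - 1*(-1))) = -2 + ((C² + 3*C) + (1 + 1)) = -2 + ((C² + 3*C) + 2) = -2 + (2 + C² + 3*C) = C² + 3*C)
T = 0 (T = 0*6 = 0)
(6*(-38))*(T - M(3)) = (6*(-38))*(0 - 3*(3 + 3)) = -228*(0 - 3*6) = -228*(0 - 1*18) = -228*(0 - 18) = -228*(-18) = 4104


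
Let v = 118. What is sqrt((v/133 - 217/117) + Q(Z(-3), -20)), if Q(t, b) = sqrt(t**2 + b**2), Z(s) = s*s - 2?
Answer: sqrt(-26030095 + 26904969*sqrt(449))/5187 ≈ 4.4969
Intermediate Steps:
Z(s) = -2 + s**2 (Z(s) = s**2 - 2 = -2 + s**2)
Q(t, b) = sqrt(b**2 + t**2)
sqrt((v/133 - 217/117) + Q(Z(-3), -20)) = sqrt((118/133 - 217/117) + sqrt((-20)**2 + (-2 + (-3)**2)**2)) = sqrt((118*(1/133) - 217*1/117) + sqrt(400 + (-2 + 9)**2)) = sqrt((118/133 - 217/117) + sqrt(400 + 7**2)) = sqrt(-15055/15561 + sqrt(400 + 49)) = sqrt(-15055/15561 + sqrt(449))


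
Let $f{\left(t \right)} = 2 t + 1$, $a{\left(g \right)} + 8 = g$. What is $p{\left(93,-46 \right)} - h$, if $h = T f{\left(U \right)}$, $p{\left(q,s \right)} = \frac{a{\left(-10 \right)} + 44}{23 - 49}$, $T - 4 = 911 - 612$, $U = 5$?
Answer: $-3334$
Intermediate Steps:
$a{\left(g \right)} = -8 + g$
$T = 303$ ($T = 4 + \left(911 - 612\right) = 4 + 299 = 303$)
$f{\left(t \right)} = 1 + 2 t$
$p{\left(q,s \right)} = -1$ ($p{\left(q,s \right)} = \frac{\left(-8 - 10\right) + 44}{23 - 49} = \frac{-18 + 44}{-26} = 26 \left(- \frac{1}{26}\right) = -1$)
$h = 3333$ ($h = 303 \left(1 + 2 \cdot 5\right) = 303 \left(1 + 10\right) = 303 \cdot 11 = 3333$)
$p{\left(93,-46 \right)} - h = -1 - 3333 = -3334$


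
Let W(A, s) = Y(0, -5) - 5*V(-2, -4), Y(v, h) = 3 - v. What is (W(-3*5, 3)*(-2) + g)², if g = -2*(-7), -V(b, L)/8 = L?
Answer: 107584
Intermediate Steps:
V(b, L) = -8*L
W(A, s) = -157 (W(A, s) = (3 - 1*0) - (-40)*(-4) = (3 + 0) - 5*32 = 3 - 160 = -157)
g = 14
(W(-3*5, 3)*(-2) + g)² = (-157*(-2) + 14)² = (314 + 14)² = 328² = 107584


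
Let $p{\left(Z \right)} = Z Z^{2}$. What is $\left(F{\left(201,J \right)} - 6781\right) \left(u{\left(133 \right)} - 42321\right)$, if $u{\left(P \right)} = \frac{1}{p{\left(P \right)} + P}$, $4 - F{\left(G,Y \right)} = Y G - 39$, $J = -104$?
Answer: $- \frac{705265495254027}{1176385} \approx -5.9952 \cdot 10^{8}$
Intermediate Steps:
$p{\left(Z \right)} = Z^{3}$
$F{\left(G,Y \right)} = 43 - G Y$ ($F{\left(G,Y \right)} = 4 - \left(Y G - 39\right) = 4 - \left(G Y - 39\right) = 4 - \left(-39 + G Y\right) = 43 - G Y$)
$u{\left(P \right)} = \frac{1}{P + P^{3}}$ ($u{\left(P \right)} = \frac{1}{P^{3} + P} = \frac{1}{P + P^{3}}$)
$\left(F{\left(201,J \right)} - 6781\right) \left(u{\left(133 \right)} - 42321\right) = \left(\left(43 - 201 \left(-104\right)\right) - 6781\right) \left(\frac{1}{133 + 133^{3}} - 42321\right) = \left(\left(43 + 20904\right) - 6781\right) \left(\frac{1}{133 + 2352637} - 42321\right) = \left(20947 - 6781\right) \left(\frac{1}{2352770} - 42321\right) = 14166 \left(\frac{1}{2352770} - 42321\right) = 14166 \left(- \frac{99571579169}{2352770}\right) = - \frac{705265495254027}{1176385}$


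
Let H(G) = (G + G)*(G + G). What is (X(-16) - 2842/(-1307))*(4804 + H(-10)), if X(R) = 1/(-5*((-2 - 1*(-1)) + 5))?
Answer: 72248433/6535 ≈ 11056.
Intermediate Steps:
H(G) = 4*G² (H(G) = (2*G)*(2*G) = 4*G²)
X(R) = -1/20 (X(R) = 1/(-5*((-2 + 1) + 5)) = 1/(-5*(-1 + 5)) = 1/(-5*4) = 1/(-20) = -1/20)
(X(-16) - 2842/(-1307))*(4804 + H(-10)) = (-1/20 - 2842/(-1307))*(4804 + 4*(-10)²) = (-1/20 - 2842*(-1/1307))*(4804 + 4*100) = (-1/20 + 2842/1307)*(4804 + 400) = (55533/26140)*5204 = 72248433/6535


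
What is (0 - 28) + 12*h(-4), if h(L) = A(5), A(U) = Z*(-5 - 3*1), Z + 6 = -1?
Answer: 644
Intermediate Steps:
Z = -7 (Z = -6 - 1 = -7)
A(U) = 56 (A(U) = -7*(-5 - 3*1) = -7*(-5 - 3) = -7*(-8) = 56)
h(L) = 56
(0 - 28) + 12*h(-4) = (0 - 28) + 12*56 = -28 + 672 = 644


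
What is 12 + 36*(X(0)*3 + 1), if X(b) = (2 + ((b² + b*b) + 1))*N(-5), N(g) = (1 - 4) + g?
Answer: -2544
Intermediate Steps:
N(g) = -3 + g
X(b) = -24 - 16*b² (X(b) = (2 + ((b² + b*b) + 1))*(-3 - 5) = (2 + ((b² + b²) + 1))*(-8) = (2 + (2*b² + 1))*(-8) = (2 + (1 + 2*b²))*(-8) = (3 + 2*b²)*(-8) = -24 - 16*b²)
12 + 36*(X(0)*3 + 1) = 12 + 36*((-24 - 16*0²)*3 + 1) = 12 + 36*((-24 - 16*0)*3 + 1) = 12 + 36*((-24 + 0)*3 + 1) = 12 + 36*(-24*3 + 1) = 12 + 36*(-72 + 1) = 12 + 36*(-71) = 12 - 2556 = -2544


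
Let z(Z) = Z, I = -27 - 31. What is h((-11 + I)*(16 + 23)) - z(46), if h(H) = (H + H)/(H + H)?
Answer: -45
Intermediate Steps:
I = -58
h(H) = 1 (h(H) = (2*H)/((2*H)) = (2*H)*(1/(2*H)) = 1)
h((-11 + I)*(16 + 23)) - z(46) = 1 - 1*46 = 1 - 46 = -45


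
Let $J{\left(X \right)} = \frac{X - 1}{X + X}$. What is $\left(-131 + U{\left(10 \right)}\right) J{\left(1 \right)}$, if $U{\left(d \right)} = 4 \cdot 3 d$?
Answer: $0$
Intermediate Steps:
$J{\left(X \right)} = \frac{-1 + X}{2 X}$
$U{\left(d \right)} = 12 d$
$\left(-131 + U{\left(10 \right)}\right) J{\left(1 \right)} = \left(-131 + 12 \cdot 10\right) \frac{-1 + 1}{2 \cdot 1} = \left(-131 + 120\right) \frac{1}{2} \cdot 1 \cdot 0 = \left(-11\right) 0 = 0$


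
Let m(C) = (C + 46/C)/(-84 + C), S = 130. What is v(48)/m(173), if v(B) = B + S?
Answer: 2740666/29975 ≈ 91.432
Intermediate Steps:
m(C) = (C + 46/C)/(-84 + C)
v(B) = 130 + B (v(B) = B + 130 = 130 + B)
v(48)/m(173) = (130 + 48)/(((46 + 173²)/(173*(-84 + 173)))) = 178/(((1/173)*(46 + 29929)/89)) = 178/(((1/173)*(1/89)*29975)) = 178/(29975/15397) = 178*(15397/29975) = 2740666/29975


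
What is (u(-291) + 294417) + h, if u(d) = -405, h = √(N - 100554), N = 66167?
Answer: 294012 + I*√34387 ≈ 2.9401e+5 + 185.44*I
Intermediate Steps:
h = I*√34387 (h = √(66167 - 100554) = √(-34387) = I*√34387 ≈ 185.44*I)
(u(-291) + 294417) + h = (-405 + 294417) + I*√34387 = 294012 + I*√34387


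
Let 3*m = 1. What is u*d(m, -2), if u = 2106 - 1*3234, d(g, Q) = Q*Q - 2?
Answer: -2256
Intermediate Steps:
m = 1/3 (m = (1/3)*1 = 1/3 ≈ 0.33333)
d(g, Q) = -2 + Q**2 (d(g, Q) = Q**2 - 2 = -2 + Q**2)
u = -1128 (u = 2106 - 3234 = -1128)
u*d(m, -2) = -1128*(-2 + (-2)**2) = -1128*(-2 + 4) = -1128*2 = -2256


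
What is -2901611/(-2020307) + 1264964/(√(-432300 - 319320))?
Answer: 2901611/2020307 - 632482*I*√187905/187905 ≈ 1.4362 - 1459.1*I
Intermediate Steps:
-2901611/(-2020307) + 1264964/(√(-432300 - 319320)) = -2901611*(-1/2020307) + 1264964/(√(-751620)) = 2901611/2020307 + 1264964/((2*I*√187905)) = 2901611/2020307 + 1264964*(-I*√187905/375810) = 2901611/2020307 - 632482*I*√187905/187905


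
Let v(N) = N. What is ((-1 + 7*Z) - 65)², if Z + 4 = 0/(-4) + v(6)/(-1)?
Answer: 18496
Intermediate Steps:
Z = -10 (Z = -4 + (0/(-4) + 6/(-1)) = -4 + (0*(-¼) + 6*(-1)) = -4 + (0 - 6) = -4 - 6 = -10)
((-1 + 7*Z) - 65)² = ((-1 + 7*(-10)) - 65)² = ((-1 - 70) - 65)² = (-71 - 65)² = (-136)² = 18496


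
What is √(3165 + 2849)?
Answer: √6014 ≈ 77.550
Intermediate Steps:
√(3165 + 2849) = √6014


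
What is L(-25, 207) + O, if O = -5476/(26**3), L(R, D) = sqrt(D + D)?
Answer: -1369/4394 + 3*sqrt(46) ≈ 20.035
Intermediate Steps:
L(R, D) = sqrt(2)*sqrt(D) (L(R, D) = sqrt(2*D) = sqrt(2)*sqrt(D))
O = -1369/4394 (O = -5476/17576 = -5476*1/17576 = -1369/4394 ≈ -0.31156)
L(-25, 207) + O = sqrt(2)*sqrt(207) - 1369/4394 = sqrt(2)*(3*sqrt(23)) - 1369/4394 = 3*sqrt(46) - 1369/4394 = -1369/4394 + 3*sqrt(46)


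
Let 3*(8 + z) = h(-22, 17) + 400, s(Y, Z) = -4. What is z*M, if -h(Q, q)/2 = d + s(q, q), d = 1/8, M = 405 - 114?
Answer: 148895/4 ≈ 37224.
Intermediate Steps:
M = 291
d = ⅛ ≈ 0.12500
h(Q, q) = 31/4 (h(Q, q) = -2*(⅛ - 4) = -2*(-31/8) = 31/4)
z = 1535/12 (z = -8 + (31/4 + 400)/3 = -8 + (⅓)*(1631/4) = -8 + 1631/12 = 1535/12 ≈ 127.92)
z*M = (1535/12)*291 = 148895/4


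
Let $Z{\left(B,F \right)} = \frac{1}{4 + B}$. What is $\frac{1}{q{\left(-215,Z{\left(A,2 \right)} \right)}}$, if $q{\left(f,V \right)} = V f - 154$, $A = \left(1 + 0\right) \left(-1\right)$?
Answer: $- \frac{3}{677} \approx -0.0044313$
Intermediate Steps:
$A = -1$ ($A = 1 \left(-1\right) = -1$)
$q{\left(f,V \right)} = -154 + V f$
$\frac{1}{q{\left(-215,Z{\left(A,2 \right)} \right)}} = \frac{1}{-154 + \frac{1}{4 - 1} \left(-215\right)} = \frac{1}{-154 + \frac{1}{3} \left(-215\right)} = \frac{1}{-154 - \frac{215}{3}} = \frac{1}{- \frac{677}{3}} = - \frac{3}{677}$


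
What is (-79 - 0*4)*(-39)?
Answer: 3081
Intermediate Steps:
(-79 - 0*4)*(-39) = (-79 - 5*0)*(-39) = (-79 + 0)*(-39) = -79*(-39) = 3081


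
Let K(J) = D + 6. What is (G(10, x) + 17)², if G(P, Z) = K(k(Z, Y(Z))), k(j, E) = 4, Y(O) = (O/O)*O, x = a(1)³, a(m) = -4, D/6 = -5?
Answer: 49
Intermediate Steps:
D = -30 (D = 6*(-5) = -30)
x = -64 (x = (-4)³ = -64)
Y(O) = O (Y(O) = 1*O = O)
K(J) = -24 (K(J) = -30 + 6 = -24)
G(P, Z) = -24
(G(10, x) + 17)² = (-24 + 17)² = (-7)² = 49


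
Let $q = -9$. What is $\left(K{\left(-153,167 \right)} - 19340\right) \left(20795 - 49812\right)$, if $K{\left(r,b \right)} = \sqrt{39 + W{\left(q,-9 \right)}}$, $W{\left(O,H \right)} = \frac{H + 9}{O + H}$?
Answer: $561188780 - 29017 \sqrt{39} \approx 5.6101 \cdot 10^{8}$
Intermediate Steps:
$W{\left(O,H \right)} = \frac{9 + H}{H + O}$
$K{\left(r,b \right)} = \sqrt{39}$ ($K{\left(r,b \right)} = \sqrt{39 + \frac{9 - 9}{-9 - 9}} = \sqrt{39 + \frac{1}{-18} \cdot 0} = \sqrt{39 - 0} = \sqrt{39 + 0} = \sqrt{39}$)
$\left(K{\left(-153,167 \right)} - 19340\right) \left(20795 - 49812\right) = \left(\sqrt{39} - 19340\right) \left(20795 - 49812\right) = \left(-19340 + \sqrt{39}\right) \left(-29017\right) = 561188780 - 29017 \sqrt{39}$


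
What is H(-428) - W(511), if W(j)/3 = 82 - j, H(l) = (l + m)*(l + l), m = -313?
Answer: 635583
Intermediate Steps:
H(l) = 2*l*(-313 + l) (H(l) = (l - 313)*(l + l) = (-313 + l)*(2*l) = 2*l*(-313 + l))
W(j) = 246 - 3*j (W(j) = 3*(82 - j) = 246 - 3*j)
H(-428) - W(511) = 2*(-428)*(-313 - 428) - (246 - 3*511) = 2*(-428)*(-741) - (246 - 1533) = 634296 - 1*(-1287) = 634296 + 1287 = 635583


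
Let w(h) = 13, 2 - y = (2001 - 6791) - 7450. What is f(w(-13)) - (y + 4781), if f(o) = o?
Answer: -17010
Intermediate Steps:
y = 12242 (y = 2 - ((2001 - 6791) - 7450) = 2 - (-4790 - 7450) = 2 - 1*(-12240) = 2 + 12240 = 12242)
f(w(-13)) - (y + 4781) = 13 - (12242 + 4781) = 13 - 1*17023 = 13 - 17023 = -17010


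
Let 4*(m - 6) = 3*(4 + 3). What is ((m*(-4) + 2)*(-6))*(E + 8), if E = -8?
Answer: 0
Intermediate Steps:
m = 45/4 (m = 6 + (3*(4 + 3))/4 = 6 + (3*7)/4 = 6 + (¼)*21 = 6 + 21/4 = 45/4 ≈ 11.250)
((m*(-4) + 2)*(-6))*(E + 8) = (((45/4)*(-4) + 2)*(-6))*(-8 + 8) = ((-45 + 2)*(-6))*0 = -43*(-6)*0 = 258*0 = 0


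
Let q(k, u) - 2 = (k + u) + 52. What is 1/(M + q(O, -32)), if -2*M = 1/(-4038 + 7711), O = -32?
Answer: -7346/73461 ≈ -0.099999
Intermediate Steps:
q(k, u) = 54 + k + u (q(k, u) = 2 + ((k + u) + 52) = 2 + (52 + k + u) = 54 + k + u)
M = -1/7346 (M = -1/(2*(-4038 + 7711)) = -½/3673 = -½*1/3673 = -1/7346 ≈ -0.00013613)
1/(M + q(O, -32)) = 1/(-1/7346 + (54 - 32 - 32)) = 1/(-1/7346 - 10) = 1/(-73461/7346) = -7346/73461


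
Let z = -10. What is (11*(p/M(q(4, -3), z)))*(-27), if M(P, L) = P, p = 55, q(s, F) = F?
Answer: 5445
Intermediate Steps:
(11*(p/M(q(4, -3), z)))*(-27) = (11*(55/(-3)))*(-27) = (11*(55*(-⅓)))*(-27) = (11*(-55/3))*(-27) = -605/3*(-27) = 5445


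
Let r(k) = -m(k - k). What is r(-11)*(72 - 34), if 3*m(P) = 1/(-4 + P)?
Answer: 19/6 ≈ 3.1667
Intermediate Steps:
m(P) = 1/(3*(-4 + P))
r(k) = 1/12 (r(k) = -1/(3*(-4 + (k - k))) = -1/(3*(-4 + 0)) = -1/(3*(-4)) = -(-1)/(3*4) = -1*(-1/12) = 1/12)
r(-11)*(72 - 34) = (72 - 34)/12 = (1/12)*38 = 19/6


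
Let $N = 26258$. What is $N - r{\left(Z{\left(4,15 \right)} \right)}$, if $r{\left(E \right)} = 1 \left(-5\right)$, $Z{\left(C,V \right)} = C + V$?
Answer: $26263$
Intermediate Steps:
$r{\left(E \right)} = -5$
$N - r{\left(Z{\left(4,15 \right)} \right)} = 26258 - -5 = 26258 + 5 = 26263$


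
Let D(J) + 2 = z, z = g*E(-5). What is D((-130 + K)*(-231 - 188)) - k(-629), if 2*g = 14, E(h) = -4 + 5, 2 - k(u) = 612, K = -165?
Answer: 615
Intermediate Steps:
k(u) = -610 (k(u) = 2 - 1*612 = 2 - 612 = -610)
E(h) = 1
g = 7 (g = (½)*14 = 7)
z = 7 (z = 7*1 = 7)
D(J) = 5 (D(J) = -2 + 7 = 5)
D((-130 + K)*(-231 - 188)) - k(-629) = 5 - 1*(-610) = 5 + 610 = 615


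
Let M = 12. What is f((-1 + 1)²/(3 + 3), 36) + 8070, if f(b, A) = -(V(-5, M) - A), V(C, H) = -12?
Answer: 8118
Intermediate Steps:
f(b, A) = 12 + A (f(b, A) = -(-12 - A) = 12 + A)
f((-1 + 1)²/(3 + 3), 36) + 8070 = (12 + 36) + 8070 = 48 + 8070 = 8118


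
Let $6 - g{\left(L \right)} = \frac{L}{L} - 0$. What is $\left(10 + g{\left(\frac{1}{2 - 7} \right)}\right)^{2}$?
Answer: $225$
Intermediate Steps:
$g{\left(L \right)} = 5$ ($g{\left(L \right)} = 6 - \left(\frac{L}{L} - 0\right) = 6 - \left(1 + 0\right) = 6 - 1 = 5$)
$\left(10 + g{\left(\frac{1}{2 - 7} \right)}\right)^{2} = \left(10 + 5\right)^{2} = 15^{2} = 225$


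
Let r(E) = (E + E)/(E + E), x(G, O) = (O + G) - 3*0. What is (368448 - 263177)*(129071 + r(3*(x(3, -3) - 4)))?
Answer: 13587538512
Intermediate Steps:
x(G, O) = G + O (x(G, O) = (G + O) + 0 = G + O)
r(E) = 1 (r(E) = (2*E)/((2*E)) = (2*E)*(1/(2*E)) = 1)
(368448 - 263177)*(129071 + r(3*(x(3, -3) - 4))) = (368448 - 263177)*(129071 + 1) = 105271*129072 = 13587538512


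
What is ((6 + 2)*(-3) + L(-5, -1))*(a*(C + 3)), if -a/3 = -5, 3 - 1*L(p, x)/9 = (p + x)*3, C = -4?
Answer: -2475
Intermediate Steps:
L(p, x) = 27 - 27*p - 27*x (L(p, x) = 27 - 9*(p + x)*3 = 27 - 9*(3*p + 3*x) = 27 + (-27*p - 27*x) = 27 - 27*p - 27*x)
a = 15 (a = -3*(-5) = 15)
((6 + 2)*(-3) + L(-5, -1))*(a*(C + 3)) = ((6 + 2)*(-3) + (27 - 27*(-5) - 27*(-1)))*(15*(-4 + 3)) = (8*(-3) + (27 + 135 + 27))*(15*(-1)) = (-24 + 189)*(-15) = 165*(-15) = -2475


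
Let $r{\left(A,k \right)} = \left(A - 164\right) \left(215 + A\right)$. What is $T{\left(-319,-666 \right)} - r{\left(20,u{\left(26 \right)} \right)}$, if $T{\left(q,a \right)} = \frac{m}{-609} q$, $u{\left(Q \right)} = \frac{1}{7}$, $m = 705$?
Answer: $\frac{239465}{7} \approx 34209.0$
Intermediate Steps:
$u{\left(Q \right)} = \frac{1}{7}$
$r{\left(A,k \right)} = \left(-164 + A\right) \left(215 + A\right)$
$T{\left(q,a \right)} = - \frac{235 q}{203}$ ($T{\left(q,a \right)} = \frac{705}{-609} q = 705 \left(- \frac{1}{609}\right) q = - \frac{235 q}{203}$)
$T{\left(-319,-666 \right)} - r{\left(20,u{\left(26 \right)} \right)} = \left(- \frac{235}{203}\right) \left(-319\right) - \left(-35260 + 20^{2} + 51 \cdot 20\right) = \frac{2585}{7} - \left(-35260 + 400 + 1020\right) = \frac{2585}{7} - -33840 = \frac{2585}{7} + 33840 = \frac{239465}{7}$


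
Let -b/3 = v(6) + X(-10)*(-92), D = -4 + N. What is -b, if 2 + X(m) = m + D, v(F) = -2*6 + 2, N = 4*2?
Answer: 2178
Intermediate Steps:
N = 8
D = 4 (D = -4 + 8 = 4)
v(F) = -10 (v(F) = -12 + 2 = -10)
X(m) = 2 + m (X(m) = -2 + (m + 4) = -2 + (4 + m) = 2 + m)
b = -2178 (b = -3*(-10 + (2 - 10)*(-92)) = -3*(-10 - 8*(-92)) = -3*(-10 + 736) = -3*726 = -2178)
-b = -1*(-2178) = 2178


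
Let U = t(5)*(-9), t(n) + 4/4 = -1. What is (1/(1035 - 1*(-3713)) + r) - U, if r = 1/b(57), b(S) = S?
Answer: -4866643/270636 ≈ -17.982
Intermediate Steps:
t(n) = -2 (t(n) = -1 - 1 = -2)
U = 18 (U = -2*(-9) = 18)
r = 1/57 ≈ 0.017544
(1/(1035 - 1*(-3713)) + r) - U = (1/(1035 - 1*(-3713)) + 1/57) - 1*18 = (1/(1035 + 3713) + 1/57) - 18 = (1/4748 + 1/57) - 18 = 4805/270636 - 18 = -4866643/270636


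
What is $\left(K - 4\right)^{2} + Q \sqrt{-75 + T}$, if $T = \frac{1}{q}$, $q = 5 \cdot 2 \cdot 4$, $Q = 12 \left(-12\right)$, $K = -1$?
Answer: $25 - \frac{36 i \sqrt{29990}}{5} \approx 25.0 - 1246.9 i$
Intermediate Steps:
$Q = -144$
$q = 40$ ($q = 10 \cdot 4 = 40$)
$T = \frac{1}{40} \approx 0.025$
$\left(K - 4\right)^{2} + Q \sqrt{-75 + T} = \left(-1 - 4\right)^{2} - 144 \sqrt{-75 + \frac{1}{40}} = \left(-5\right)^{2} - 144 \sqrt{- \frac{2999}{40}} = 25 - 144 \frac{i \sqrt{29990}}{20} = 25 - \frac{36 i \sqrt{29990}}{5}$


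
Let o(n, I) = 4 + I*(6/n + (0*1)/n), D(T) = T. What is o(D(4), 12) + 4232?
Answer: 4254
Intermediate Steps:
o(n, I) = 4 + 6*I/n (o(n, I) = 4 + I*(6/n + 0/n) = 4 + I*(6/n + 0) = 4 + I*(6/n) = 4 + 6*I/n)
o(D(4), 12) + 4232 = (4 + 6*12/4) + 4232 = (4 + 6*12*(1/4)) + 4232 = (4 + 18) + 4232 = 22 + 4232 = 4254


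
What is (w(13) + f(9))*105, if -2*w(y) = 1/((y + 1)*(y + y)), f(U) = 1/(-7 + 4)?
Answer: -3655/104 ≈ -35.144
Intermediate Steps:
f(U) = -1/3 (f(U) = 1/(-3) = -1/3)
w(y) = -1/(4*y*(1 + y)) (w(y) = -1/((y + 1)*(y + y))/2 = -1/(2*y*(1 + y))/2 = -1/(4*y*(1 + y)))
(w(13) + f(9))*105 = (-1/4/(13*(1 + 13)) - 1/3)*105 = (-1/4*1/13/14 - 1/3)*105 = (-1/4*1/13*1/14 - 1/3)*105 = (-1/728 - 1/3)*105 = -731/2184*105 = -3655/104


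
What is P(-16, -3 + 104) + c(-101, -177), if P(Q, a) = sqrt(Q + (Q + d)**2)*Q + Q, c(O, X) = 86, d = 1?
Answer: 70 - 16*sqrt(209) ≈ -161.31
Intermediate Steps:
P(Q, a) = Q + Q*sqrt(Q + (1 + Q)**2) (P(Q, a) = sqrt(Q + (Q + 1)**2)*Q + Q = sqrt(Q + (1 + Q)**2)*Q + Q = Q*sqrt(Q + (1 + Q)**2) + Q = Q + Q*sqrt(Q + (1 + Q)**2))
P(-16, -3 + 104) + c(-101, -177) = -16*(1 + sqrt(-16 + (1 - 16)**2)) + 86 = -16*(1 + sqrt(-16 + (-15)**2)) + 86 = -16*(1 + sqrt(-16 + 225)) + 86 = -16*(1 + sqrt(209)) + 86 = (-16 - 16*sqrt(209)) + 86 = 70 - 16*sqrt(209)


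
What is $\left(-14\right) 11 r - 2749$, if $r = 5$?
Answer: $-3519$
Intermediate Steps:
$\left(-14\right) 11 r - 2749 = \left(-14\right) 11 \cdot 5 - 2749 = \left(-154\right) 5 - 2749 = -770 - 2749 = -3519$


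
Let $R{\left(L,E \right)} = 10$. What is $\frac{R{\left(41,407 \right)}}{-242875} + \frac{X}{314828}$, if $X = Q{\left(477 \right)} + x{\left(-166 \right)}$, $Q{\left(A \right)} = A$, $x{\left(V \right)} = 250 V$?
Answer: $- \frac{1993321881}{15292770100} \approx -0.13034$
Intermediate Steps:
$X = -41023$ ($X = 477 + 250 \left(-166\right) = 477 - 41500 = -41023$)
$\frac{R{\left(41,407 \right)}}{-242875} + \frac{X}{314828} = \frac{10}{-242875} - \frac{41023}{314828} = 10 \left(- \frac{1}{242875}\right) - \frac{41023}{314828} = - \frac{2}{48575} - \frac{41023}{314828} = - \frac{1993321881}{15292770100}$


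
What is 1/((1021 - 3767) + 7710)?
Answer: 1/4964 ≈ 0.00020145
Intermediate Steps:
1/((1021 - 3767) + 7710) = 1/(-2746 + 7710) = 1/4964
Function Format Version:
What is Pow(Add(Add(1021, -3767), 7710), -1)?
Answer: Rational(1, 4964) ≈ 0.00020145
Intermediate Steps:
Pow(Add(Add(1021, -3767), 7710), -1) = Pow(Add(-2746, 7710), -1) = Pow(4964, -1) = Rational(1, 4964)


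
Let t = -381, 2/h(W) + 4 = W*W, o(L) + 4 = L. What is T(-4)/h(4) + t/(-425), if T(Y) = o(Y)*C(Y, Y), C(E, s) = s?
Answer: 81981/425 ≈ 192.90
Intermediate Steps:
o(L) = -4 + L
h(W) = 2/(-4 + W²) (h(W) = 2/(-4 + W*W) = 2/(-4 + W²))
T(Y) = Y*(-4 + Y) (T(Y) = (-4 + Y)*Y = Y*(-4 + Y))
T(-4)/h(4) + t/(-425) = (-4*(-4 - 4))/((2/(-4 + 4²))) - 381/(-425) = (-4*(-8))/((2/(-4 + 16))) - 381*(-1/425) = 32/((2/12)) + 381/425 = 32/((2*(1/12))) + 381/425 = 32/(⅙) + 381/425 = 32*6 + 381/425 = 192 + 381/425 = 81981/425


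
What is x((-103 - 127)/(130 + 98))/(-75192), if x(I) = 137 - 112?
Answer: -25/75192 ≈ -0.00033248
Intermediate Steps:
x(I) = 25
x((-103 - 127)/(130 + 98))/(-75192) = 25/(-75192) = 25*(-1/75192) = -25/75192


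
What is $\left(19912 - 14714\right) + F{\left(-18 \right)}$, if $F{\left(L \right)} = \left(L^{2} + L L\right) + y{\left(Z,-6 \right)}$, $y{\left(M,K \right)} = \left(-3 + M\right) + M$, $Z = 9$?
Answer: $5861$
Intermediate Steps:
$y{\left(M,K \right)} = -3 + 2 M$
$F{\left(L \right)} = 15 + 2 L^{2}$ ($F{\left(L \right)} = \left(L^{2} + L L\right) + \left(-3 + 2 \cdot 9\right) = \left(L^{2} + L^{2}\right) + \left(-3 + 18\right) = 2 L^{2} + 15 = 15 + 2 L^{2}$)
$\left(19912 - 14714\right) + F{\left(-18 \right)} = \left(19912 - 14714\right) + \left(15 + 2 \left(-18\right)^{2}\right) = 5198 + \left(15 + 2 \cdot 324\right) = 5198 + \left(15 + 648\right) = 5198 + 663 = 5861$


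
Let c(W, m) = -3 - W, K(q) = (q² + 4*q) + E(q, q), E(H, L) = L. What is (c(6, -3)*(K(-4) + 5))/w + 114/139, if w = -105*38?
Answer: 152037/184870 ≈ 0.82240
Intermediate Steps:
K(q) = q² + 5*q (K(q) = (q² + 4*q) + q = q² + 5*q)
w = -3990
(c(6, -3)*(K(-4) + 5))/w + 114/139 = ((-3 - 1*6)*(-4*(5 - 4) + 5))/(-3990) + 114/139 = ((-3 - 6)*(-4*1 + 5))*(-1/3990) + 114*(1/139) = -9*(-4 + 5)*(-1/3990) + 114/139 = -9*1*(-1/3990) + 114/139 = -9*(-1/3990) + 114/139 = 3/1330 + 114/139 = 152037/184870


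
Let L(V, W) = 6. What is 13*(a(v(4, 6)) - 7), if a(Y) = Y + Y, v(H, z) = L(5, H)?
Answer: 65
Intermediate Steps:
v(H, z) = 6
a(Y) = 2*Y
13*(a(v(4, 6)) - 7) = 13*(2*6 - 7) = 13*(12 - 7) = 13*5 = 65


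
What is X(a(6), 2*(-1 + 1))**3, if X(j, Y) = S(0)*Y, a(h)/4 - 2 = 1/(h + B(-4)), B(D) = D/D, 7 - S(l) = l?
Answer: 0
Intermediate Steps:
S(l) = 7 - l
B(D) = 1
a(h) = 8 + 4/(1 + h) (a(h) = 8 + 4/(h + 1) = 8 + 4/(1 + h))
X(j, Y) = 7*Y (X(j, Y) = (7 - 1*0)*Y = (7 + 0)*Y = 7*Y)
X(a(6), 2*(-1 + 1))**3 = (7*(2*(-1 + 1)))**3 = (7*(2*0))**3 = (7*0)**3 = 0**3 = 0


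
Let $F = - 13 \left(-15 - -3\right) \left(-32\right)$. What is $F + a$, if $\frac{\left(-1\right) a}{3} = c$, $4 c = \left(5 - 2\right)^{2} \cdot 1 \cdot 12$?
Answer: $-5073$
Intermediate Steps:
$F = -4992$ ($F = - 13 \left(-15 + 3\right) \left(-32\right) = \left(-13\right) \left(-12\right) \left(-32\right) = 156 \left(-32\right) = -4992$)
$c = 27$ ($c = \frac{\left(5 - 2\right)^{2} \cdot 1 \cdot 12}{4} = \frac{3^{2} \cdot 1 \cdot 12}{4} = \frac{9 \cdot 1 \cdot 12}{4} = \frac{9 \cdot 12}{4} = \frac{1}{4} \cdot 108 = 27$)
$a = -81$ ($a = \left(-3\right) 27 = -81$)
$F + a = -4992 - 81 = -5073$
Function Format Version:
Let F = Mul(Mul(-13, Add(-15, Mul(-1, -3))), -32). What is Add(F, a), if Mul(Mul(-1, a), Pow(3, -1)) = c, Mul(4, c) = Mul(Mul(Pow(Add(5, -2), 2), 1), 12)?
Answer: -5073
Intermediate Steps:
F = -4992 (F = Mul(Mul(-13, Add(-15, 3)), -32) = Mul(Mul(-13, -12), -32) = Mul(156, -32) = -4992)
c = 27 (c = Mul(Rational(1, 4), Mul(Mul(Pow(Add(5, -2), 2), 1), 12)) = Mul(Rational(1, 4), Mul(Mul(Pow(3, 2), 1), 12)) = Mul(Rational(1, 4), Mul(Mul(9, 1), 12)) = Mul(Rational(1, 4), Mul(9, 12)) = Mul(Rational(1, 4), 108) = 27)
a = -81 (a = Mul(-3, 27) = -81)
Add(F, a) = Add(-4992, -81) = -5073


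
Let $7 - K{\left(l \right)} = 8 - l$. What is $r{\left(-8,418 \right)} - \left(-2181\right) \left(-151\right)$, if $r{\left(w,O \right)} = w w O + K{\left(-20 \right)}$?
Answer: $-302600$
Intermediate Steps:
$K{\left(l \right)} = -1 + l$ ($K{\left(l \right)} = 7 - \left(8 - l\right) = 7 + \left(-8 + l\right) = -1 + l$)
$r{\left(w,O \right)} = -21 + O w^{2}$ ($r{\left(w,O \right)} = w w O - 21 = w^{2} O - 21 = O w^{2} - 21 = -21 + O w^{2}$)
$r{\left(-8,418 \right)} - \left(-2181\right) \left(-151\right) = \left(-21 + 418 \left(-8\right)^{2}\right) - \left(-2181\right) \left(-151\right) = \left(-21 + 418 \cdot 64\right) - 329331 = \left(-21 + 26752\right) - 329331 = 26731 - 329331 = -302600$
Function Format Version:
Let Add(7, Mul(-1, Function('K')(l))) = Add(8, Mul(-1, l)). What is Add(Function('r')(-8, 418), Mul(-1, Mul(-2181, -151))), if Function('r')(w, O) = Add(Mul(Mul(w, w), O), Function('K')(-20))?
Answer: -302600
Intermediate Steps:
Function('K')(l) = Add(-1, l) (Function('K')(l) = Add(7, Mul(-1, Add(8, Mul(-1, l)))) = Add(7, Add(-8, l)) = Add(-1, l))
Function('r')(w, O) = Add(-21, Mul(O, Pow(w, 2))) (Function('r')(w, O) = Add(Mul(Mul(w, w), O), Add(-1, -20)) = Add(Mul(Pow(w, 2), O), -21) = Add(Mul(O, Pow(w, 2)), -21) = Add(-21, Mul(O, Pow(w, 2))))
Add(Function('r')(-8, 418), Mul(-1, Mul(-2181, -151))) = Add(Add(-21, Mul(418, Pow(-8, 2))), Mul(-1, Mul(-2181, -151))) = Add(Add(-21, Mul(418, 64)), Mul(-1, 329331)) = Add(Add(-21, 26752), -329331) = Add(26731, -329331) = -302600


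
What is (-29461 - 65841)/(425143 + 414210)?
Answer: -95302/839353 ≈ -0.11354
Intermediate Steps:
(-29461 - 65841)/(425143 + 414210) = -95302/839353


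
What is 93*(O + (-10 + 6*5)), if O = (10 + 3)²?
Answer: 17577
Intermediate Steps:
O = 169 (O = 13² = 169)
93*(O + (-10 + 6*5)) = 93*(169 + (-10 + 6*5)) = 93*(169 + (-10 + 30)) = 93*(169 + 20) = 93*189 = 17577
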